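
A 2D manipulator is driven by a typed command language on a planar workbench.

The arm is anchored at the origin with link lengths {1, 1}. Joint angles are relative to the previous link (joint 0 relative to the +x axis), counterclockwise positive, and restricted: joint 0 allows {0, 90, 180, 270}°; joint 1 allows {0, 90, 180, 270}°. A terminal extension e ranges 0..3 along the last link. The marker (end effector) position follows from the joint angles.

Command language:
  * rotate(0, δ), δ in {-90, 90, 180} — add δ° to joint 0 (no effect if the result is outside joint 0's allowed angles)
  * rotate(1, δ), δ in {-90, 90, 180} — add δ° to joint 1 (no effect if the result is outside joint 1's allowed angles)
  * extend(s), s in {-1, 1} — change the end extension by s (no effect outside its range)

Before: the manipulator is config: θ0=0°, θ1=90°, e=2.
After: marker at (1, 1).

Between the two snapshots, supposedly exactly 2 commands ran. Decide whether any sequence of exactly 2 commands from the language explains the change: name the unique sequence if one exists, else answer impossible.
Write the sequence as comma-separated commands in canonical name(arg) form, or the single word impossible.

extend(-1), extend(-1)

t0: config: θ0=0°, θ1=90°, e=2
[1] after extend(-1): config: θ0=0°, θ1=90°, e=1
[2] after extend(-1): config: θ0=0°, θ1=90°, e=0
no other 2-command option fits: unique.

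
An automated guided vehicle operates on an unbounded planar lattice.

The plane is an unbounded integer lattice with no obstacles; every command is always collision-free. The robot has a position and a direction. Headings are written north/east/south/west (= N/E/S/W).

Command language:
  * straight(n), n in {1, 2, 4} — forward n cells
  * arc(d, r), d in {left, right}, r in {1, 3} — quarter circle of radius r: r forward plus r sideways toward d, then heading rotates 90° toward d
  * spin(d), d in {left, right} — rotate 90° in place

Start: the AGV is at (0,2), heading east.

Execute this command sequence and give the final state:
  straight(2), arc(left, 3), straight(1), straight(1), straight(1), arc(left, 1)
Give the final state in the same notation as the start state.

start: at (0,2), heading east
1. straight(2) → at (2,2), heading east
2. arc(left, 3) → at (5,5), heading north
3. straight(1) → at (5,6), heading north
4. straight(1) → at (5,7), heading north
5. straight(1) → at (5,8), heading north
6. arc(left, 1) → at (4,9), heading west

at (4,9), heading west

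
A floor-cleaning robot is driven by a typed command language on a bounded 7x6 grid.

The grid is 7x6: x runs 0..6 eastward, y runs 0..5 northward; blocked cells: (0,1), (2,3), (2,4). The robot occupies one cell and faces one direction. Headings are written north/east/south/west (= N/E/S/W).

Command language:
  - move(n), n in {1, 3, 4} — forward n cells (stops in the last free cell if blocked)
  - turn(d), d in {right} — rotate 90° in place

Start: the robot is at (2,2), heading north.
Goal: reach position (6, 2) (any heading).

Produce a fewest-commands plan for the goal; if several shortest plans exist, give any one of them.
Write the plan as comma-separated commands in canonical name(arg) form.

turn(right), move(4)

from: at (2,2), heading north
step 1 (turn(right)): at (2,2), heading east
step 2 (move(4)): at (6,2), heading east
nothing shorter than 2 reaches the goal.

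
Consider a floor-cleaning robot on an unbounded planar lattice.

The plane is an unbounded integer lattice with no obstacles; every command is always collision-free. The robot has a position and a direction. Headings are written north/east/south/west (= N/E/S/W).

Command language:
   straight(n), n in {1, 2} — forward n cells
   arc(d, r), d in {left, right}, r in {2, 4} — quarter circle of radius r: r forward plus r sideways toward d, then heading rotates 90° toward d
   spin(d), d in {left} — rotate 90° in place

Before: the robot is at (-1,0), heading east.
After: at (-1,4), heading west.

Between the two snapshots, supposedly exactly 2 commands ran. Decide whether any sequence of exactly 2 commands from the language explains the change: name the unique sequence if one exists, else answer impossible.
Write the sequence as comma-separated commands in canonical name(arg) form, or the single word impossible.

arc(left, 2), arc(left, 2)

key: cell and facing (now W) both changed — the 2 commands mix motion and turning
begin: at (-1,0), heading east
t=1 arc(left, 2) ⇒ at (1,2), heading north
t=2 arc(left, 2) ⇒ at (-1,4), heading west
no rival 2-sequence matches.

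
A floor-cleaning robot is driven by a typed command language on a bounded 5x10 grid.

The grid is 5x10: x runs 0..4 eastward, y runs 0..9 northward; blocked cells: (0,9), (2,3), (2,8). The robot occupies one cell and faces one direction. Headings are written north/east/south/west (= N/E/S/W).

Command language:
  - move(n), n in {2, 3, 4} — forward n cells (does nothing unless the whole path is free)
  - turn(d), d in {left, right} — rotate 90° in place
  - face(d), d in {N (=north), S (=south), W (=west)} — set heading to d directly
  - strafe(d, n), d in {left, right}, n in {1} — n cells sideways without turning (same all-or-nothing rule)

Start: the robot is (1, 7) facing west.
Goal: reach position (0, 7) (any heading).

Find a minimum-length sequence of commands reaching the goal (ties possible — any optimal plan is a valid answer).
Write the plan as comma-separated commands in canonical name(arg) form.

initial: (1, 7) facing west
step 1 (face(N)): (1, 7) facing north
step 2 (strafe(left, 1)): (0, 7) facing north
nothing shorter than 2 reaches the goal.

face(N), strafe(left, 1)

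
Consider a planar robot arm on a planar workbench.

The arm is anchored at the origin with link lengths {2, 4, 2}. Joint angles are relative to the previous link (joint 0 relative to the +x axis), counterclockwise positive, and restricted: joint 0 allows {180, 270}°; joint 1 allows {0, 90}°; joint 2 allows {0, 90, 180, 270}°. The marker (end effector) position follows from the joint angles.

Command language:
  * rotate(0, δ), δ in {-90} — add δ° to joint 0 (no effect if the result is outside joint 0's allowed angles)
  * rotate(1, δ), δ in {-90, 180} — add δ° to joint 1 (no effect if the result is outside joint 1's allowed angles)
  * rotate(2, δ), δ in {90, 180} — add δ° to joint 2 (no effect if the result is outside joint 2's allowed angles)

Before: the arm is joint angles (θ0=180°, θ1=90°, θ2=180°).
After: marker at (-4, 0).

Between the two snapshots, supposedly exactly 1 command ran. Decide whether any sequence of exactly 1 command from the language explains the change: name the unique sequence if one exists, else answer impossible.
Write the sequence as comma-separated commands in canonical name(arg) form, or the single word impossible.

initial: joint angles (θ0=180°, θ1=90°, θ2=180°)
[1] after rotate(1, -90): joint angles (θ0=180°, θ1=0°, θ2=180°)
all 5 alternatives checked — unique.

rotate(1, -90)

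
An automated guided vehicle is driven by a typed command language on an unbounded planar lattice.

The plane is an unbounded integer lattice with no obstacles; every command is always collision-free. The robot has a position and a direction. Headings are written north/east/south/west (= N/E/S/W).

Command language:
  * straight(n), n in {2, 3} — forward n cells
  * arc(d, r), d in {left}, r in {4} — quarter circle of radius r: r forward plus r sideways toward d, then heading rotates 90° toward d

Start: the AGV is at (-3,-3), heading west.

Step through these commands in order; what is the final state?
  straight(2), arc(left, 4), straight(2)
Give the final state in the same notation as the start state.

initial: at (-3,-3), heading west
step 1 (straight(2)): at (-5,-3), heading west
step 2 (arc(left, 4)): at (-9,-7), heading south
step 3 (straight(2)): at (-9,-9), heading south

at (-9,-9), heading south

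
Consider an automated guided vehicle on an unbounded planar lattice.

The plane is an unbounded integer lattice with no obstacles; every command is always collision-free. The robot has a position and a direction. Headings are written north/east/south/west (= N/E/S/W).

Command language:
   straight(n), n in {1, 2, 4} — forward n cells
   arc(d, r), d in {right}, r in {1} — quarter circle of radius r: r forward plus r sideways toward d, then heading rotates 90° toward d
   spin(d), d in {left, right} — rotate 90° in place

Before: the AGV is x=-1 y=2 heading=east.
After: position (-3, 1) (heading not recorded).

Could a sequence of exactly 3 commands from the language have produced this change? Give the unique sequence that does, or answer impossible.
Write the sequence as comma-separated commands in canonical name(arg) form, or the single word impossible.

spin(right), arc(right, 1), straight(1)

key: order matters: swapping spin(right) and straight(1) lands elsewhere
begin: x=-1 y=2 heading=east
1. spin(right) → x=-1 y=2 heading=south
2. arc(right, 1) → x=-2 y=1 heading=west
3. straight(1) → x=-3 y=1 heading=west
all 216 alternatives checked — unique.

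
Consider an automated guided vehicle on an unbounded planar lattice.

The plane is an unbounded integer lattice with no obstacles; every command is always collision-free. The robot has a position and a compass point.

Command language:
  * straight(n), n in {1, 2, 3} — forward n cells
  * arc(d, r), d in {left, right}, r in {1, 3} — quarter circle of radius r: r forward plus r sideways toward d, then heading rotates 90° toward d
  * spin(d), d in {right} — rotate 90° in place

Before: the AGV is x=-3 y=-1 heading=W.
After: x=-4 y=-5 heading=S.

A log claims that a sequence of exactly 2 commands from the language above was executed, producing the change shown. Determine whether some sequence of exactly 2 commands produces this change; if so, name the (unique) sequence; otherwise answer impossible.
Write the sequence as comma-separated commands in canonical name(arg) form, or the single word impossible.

arc(left, 1), straight(3)

key: cell and facing (now S) both changed — the 2 commands mix motion and turning
start: x=-3 y=-1 heading=W
1. arc(left, 1) → x=-4 y=-2 heading=S
2. straight(3) → x=-4 y=-5 heading=S
no other 2-command option fits: unique.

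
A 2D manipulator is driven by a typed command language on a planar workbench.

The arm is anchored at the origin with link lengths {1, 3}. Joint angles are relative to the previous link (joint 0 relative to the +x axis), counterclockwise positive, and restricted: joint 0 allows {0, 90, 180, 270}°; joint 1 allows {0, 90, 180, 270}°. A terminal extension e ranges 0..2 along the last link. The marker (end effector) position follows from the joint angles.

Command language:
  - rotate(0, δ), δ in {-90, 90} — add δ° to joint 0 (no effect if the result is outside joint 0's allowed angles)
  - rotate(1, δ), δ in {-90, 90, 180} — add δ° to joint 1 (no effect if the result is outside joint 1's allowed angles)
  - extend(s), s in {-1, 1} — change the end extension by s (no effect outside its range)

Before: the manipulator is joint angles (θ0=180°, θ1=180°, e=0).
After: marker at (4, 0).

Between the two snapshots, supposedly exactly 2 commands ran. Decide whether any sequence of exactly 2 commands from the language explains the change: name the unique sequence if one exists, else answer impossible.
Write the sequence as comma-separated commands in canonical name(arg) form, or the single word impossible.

initial: joint angles (θ0=180°, θ1=180°, e=0)
t=1 extend(1) ⇒ joint angles (θ0=180°, θ1=180°, e=1)
t=2 extend(1) ⇒ joint angles (θ0=180°, θ1=180°, e=2)
no rival 2-sequence matches.

extend(1), extend(1)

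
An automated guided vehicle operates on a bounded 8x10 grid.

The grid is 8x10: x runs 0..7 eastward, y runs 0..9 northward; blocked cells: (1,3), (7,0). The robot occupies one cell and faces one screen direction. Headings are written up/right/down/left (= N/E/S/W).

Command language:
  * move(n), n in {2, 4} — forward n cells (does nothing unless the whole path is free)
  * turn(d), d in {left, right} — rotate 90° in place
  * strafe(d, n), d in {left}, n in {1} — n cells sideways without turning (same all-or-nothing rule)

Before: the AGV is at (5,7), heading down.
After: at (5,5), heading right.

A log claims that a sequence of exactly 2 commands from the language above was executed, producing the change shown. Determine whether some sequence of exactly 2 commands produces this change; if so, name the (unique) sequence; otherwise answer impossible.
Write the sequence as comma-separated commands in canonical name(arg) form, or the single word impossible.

key: position moved to (5,5) AND the heading swung to E — translation plus rotation needed
start: at (5,7), heading down
1. move(2) → at (5,5), heading down
2. turn(left) → at (5,5), heading right
no other 2-command option fits: unique.

move(2), turn(left)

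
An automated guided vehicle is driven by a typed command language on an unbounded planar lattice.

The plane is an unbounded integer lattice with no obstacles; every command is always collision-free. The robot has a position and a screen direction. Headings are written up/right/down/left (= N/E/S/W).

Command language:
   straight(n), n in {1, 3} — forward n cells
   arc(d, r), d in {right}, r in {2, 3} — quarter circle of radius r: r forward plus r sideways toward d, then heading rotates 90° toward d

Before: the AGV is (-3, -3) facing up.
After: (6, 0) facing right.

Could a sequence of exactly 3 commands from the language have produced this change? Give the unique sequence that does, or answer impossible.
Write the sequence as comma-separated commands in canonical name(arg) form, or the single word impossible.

key: position moved to (6,0) AND the heading swung to E — translation plus rotation needed
t0: (-3, -3) facing up
1. arc(right, 3) → (0, 0) facing right
2. straight(3) → (3, 0) facing right
3. straight(3) → (6, 0) facing right
all 64 alternatives checked — unique.

arc(right, 3), straight(3), straight(3)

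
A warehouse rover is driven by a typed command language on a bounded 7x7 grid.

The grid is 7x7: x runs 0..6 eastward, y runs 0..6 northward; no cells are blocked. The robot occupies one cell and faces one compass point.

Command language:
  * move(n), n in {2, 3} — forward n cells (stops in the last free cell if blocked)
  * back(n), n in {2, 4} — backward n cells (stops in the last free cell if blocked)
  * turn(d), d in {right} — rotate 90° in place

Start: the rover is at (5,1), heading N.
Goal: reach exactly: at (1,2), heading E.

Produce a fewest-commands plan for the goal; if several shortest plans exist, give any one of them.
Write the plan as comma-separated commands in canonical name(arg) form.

initial: at (5,1), heading N
[1] after move(3): at (5,4), heading N
[2] after back(2): at (5,2), heading N
[3] after turn(right): at (5,2), heading E
[4] after back(4): at (1,2), heading E
no 3-step plan works, so 4 is optimal.

move(3), back(2), turn(right), back(4)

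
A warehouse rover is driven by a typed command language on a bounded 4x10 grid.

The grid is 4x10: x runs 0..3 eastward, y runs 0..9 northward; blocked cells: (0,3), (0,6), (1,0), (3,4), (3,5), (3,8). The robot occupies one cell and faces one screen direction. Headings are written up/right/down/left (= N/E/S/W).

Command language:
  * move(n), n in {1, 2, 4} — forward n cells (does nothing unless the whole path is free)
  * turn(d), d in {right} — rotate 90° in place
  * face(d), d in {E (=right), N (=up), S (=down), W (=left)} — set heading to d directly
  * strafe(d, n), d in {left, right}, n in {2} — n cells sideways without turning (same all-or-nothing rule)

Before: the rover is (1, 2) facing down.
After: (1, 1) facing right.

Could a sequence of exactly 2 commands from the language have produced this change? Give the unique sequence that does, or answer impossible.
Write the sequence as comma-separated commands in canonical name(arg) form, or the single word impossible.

key: cell and facing (now E) both changed — the 2 commands mix motion and turning
begin: (1, 2) facing down
t=1 move(1) ⇒ (1, 1) facing down
t=2 face(E) ⇒ (1, 1) facing right
uniquely the one of 100 2-step routes that fits.

move(1), face(E)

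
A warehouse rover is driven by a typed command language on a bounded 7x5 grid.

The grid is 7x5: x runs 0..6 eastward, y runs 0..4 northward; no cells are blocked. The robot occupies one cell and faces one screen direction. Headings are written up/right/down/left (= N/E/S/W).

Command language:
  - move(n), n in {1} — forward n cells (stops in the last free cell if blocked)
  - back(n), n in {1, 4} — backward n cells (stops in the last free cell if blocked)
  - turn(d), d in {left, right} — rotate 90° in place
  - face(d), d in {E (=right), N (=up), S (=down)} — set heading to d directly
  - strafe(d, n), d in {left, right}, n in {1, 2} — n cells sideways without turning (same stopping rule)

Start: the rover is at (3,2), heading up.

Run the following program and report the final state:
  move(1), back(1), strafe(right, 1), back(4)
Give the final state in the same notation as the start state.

initial: at (3,2), heading up
step 1 (move(1)): at (3,3), heading up
step 2 (back(1)): at (3,2), heading up
step 3 (strafe(right, 1)): at (4,2), heading up
step 4 (back(4)): at (4,0), heading up

at (4,0), heading up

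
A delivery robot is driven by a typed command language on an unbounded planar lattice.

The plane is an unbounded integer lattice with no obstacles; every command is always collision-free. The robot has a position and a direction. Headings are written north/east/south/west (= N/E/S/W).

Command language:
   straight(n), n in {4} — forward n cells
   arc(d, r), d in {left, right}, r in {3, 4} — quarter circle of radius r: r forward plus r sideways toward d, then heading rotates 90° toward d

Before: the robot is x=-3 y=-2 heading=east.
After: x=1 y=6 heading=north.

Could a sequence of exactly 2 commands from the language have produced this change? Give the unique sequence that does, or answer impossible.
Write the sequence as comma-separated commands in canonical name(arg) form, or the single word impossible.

key: cell and facing (now N) both changed — the 2 commands mix motion and turning
initial: x=-3 y=-2 heading=east
[1] after arc(left, 4): x=1 y=2 heading=north
[2] after straight(4): x=1 y=6 heading=north
no rival 2-sequence matches.

arc(left, 4), straight(4)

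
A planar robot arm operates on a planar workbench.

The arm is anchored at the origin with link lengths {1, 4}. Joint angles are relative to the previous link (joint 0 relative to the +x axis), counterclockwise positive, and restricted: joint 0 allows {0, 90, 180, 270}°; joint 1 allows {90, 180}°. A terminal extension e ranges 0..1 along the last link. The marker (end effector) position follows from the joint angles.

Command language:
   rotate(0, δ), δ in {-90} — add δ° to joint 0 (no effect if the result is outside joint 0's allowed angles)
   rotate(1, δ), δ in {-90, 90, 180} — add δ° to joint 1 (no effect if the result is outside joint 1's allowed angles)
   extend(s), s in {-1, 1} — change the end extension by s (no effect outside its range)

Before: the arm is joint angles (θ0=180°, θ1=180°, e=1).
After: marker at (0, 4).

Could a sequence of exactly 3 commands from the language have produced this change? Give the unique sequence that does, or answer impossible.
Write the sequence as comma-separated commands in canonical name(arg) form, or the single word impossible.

rotate(0, -90), rotate(0, -90), rotate(0, -90)

initial: joint angles (θ0=180°, θ1=180°, e=1)
1. rotate(0, -90) → joint angles (θ0=90°, θ1=180°, e=1)
2. rotate(0, -90) → joint angles (θ0=0°, θ1=180°, e=1)
3. rotate(0, -90) → joint angles (θ0=270°, θ1=180°, e=1)
uniquely the one of 216 3-step routes that fits.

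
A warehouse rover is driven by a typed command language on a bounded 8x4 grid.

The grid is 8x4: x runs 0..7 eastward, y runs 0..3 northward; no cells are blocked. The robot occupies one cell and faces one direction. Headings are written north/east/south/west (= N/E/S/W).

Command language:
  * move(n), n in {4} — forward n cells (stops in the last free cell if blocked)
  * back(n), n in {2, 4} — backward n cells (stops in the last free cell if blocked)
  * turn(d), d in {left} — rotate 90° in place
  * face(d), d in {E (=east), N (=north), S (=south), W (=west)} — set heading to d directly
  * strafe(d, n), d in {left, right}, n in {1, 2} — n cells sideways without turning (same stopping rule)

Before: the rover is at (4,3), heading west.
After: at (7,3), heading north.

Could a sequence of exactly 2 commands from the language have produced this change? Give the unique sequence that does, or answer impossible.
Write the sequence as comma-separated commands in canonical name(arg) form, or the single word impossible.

back(4), face(N)

key: order matters: swapping back(4) and face(N) lands elsewhere
begin: at (4,3), heading west
[1] after back(4): at (7,3), heading west
[2] after face(N): at (7,3), heading north
all 144 alternatives checked — unique.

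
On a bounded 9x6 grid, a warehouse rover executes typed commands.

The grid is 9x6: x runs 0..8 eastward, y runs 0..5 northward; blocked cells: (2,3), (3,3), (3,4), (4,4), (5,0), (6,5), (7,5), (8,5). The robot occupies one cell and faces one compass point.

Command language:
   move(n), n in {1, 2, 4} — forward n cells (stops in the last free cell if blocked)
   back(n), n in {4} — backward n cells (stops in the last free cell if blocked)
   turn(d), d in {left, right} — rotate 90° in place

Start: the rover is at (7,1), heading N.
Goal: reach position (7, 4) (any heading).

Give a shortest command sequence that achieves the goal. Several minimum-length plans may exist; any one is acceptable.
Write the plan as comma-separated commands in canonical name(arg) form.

move(4)

start: at (7,1), heading N
step 1 (move(4)): at (7,4), heading N
no 0-step plan works, so 1 is optimal.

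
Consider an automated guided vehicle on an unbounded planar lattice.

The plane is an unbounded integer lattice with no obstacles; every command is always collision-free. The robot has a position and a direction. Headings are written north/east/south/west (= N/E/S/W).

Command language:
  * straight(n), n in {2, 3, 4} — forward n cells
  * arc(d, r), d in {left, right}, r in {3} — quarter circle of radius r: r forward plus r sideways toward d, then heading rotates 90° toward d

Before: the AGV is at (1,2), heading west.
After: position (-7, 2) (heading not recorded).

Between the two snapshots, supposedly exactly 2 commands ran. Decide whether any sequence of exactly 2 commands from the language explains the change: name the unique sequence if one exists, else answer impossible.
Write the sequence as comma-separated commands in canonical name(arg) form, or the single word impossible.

begin: at (1,2), heading west
1. straight(4) → at (-3,2), heading west
2. straight(4) → at (-7,2), heading west
uniquely the one of 25 2-step routes that fits.

straight(4), straight(4)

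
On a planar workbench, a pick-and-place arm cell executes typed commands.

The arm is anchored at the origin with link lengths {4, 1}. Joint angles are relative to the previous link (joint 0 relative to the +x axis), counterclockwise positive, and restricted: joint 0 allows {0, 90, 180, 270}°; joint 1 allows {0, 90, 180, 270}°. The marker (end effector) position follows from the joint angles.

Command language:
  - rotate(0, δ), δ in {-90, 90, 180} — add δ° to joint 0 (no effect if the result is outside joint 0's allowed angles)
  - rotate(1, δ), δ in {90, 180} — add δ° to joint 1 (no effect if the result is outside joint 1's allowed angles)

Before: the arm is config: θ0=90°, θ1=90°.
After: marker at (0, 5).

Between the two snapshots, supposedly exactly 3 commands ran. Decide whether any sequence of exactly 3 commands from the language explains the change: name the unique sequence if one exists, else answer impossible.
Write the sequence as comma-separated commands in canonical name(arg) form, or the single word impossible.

begin: config: θ0=90°, θ1=90°
t=1 rotate(1, 90) ⇒ config: θ0=90°, θ1=180°
t=2 rotate(1, 90) ⇒ config: θ0=90°, θ1=270°
t=3 rotate(1, 90) ⇒ config: θ0=90°, θ1=0°
no rival 3-sequence matches.

rotate(1, 90), rotate(1, 90), rotate(1, 90)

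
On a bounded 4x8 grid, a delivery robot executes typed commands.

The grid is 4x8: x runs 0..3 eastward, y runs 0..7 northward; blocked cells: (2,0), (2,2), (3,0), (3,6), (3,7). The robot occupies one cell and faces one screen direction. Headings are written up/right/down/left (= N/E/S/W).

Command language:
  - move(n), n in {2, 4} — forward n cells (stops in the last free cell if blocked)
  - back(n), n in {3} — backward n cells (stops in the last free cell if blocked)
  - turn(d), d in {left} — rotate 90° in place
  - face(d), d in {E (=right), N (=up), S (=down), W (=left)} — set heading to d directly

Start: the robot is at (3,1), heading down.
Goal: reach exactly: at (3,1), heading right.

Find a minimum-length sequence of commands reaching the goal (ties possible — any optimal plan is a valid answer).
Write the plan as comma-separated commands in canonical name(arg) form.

turn(left)

t0: at (3,1), heading down
1. turn(left) → at (3,1), heading right
nothing shorter than 1 reaches the goal.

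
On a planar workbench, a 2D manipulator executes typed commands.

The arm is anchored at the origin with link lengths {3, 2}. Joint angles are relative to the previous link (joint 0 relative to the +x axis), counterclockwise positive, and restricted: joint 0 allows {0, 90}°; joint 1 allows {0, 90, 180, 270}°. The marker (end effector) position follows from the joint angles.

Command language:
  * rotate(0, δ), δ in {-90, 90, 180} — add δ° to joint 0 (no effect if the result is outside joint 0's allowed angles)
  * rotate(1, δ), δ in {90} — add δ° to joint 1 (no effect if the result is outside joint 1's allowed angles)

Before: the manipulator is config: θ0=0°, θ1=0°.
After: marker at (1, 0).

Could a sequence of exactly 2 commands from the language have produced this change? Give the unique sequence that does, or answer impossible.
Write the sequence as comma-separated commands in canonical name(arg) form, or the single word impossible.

rotate(1, 90), rotate(1, 90)

begin: config: θ0=0°, θ1=0°
step 1 (rotate(1, 90)): config: θ0=0°, θ1=90°
step 2 (rotate(1, 90)): config: θ0=0°, θ1=180°
no other 2-command option fits: unique.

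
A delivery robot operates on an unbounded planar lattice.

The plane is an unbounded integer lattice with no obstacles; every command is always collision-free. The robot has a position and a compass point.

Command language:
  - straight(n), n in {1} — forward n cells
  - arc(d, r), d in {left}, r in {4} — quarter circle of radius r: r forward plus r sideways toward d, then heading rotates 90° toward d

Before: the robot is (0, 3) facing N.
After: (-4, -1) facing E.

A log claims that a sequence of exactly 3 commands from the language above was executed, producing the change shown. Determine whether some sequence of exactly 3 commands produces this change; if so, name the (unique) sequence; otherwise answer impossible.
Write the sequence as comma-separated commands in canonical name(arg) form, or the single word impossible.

arc(left, 4), arc(left, 4), arc(left, 4)

key: cell and facing (now E) both changed — the 3 commands mix motion and turning
initial: (0, 3) facing N
[1] after arc(left, 4): (-4, 7) facing W
[2] after arc(left, 4): (-8, 3) facing S
[3] after arc(left, 4): (-4, -1) facing E
no other 3-command option fits: unique.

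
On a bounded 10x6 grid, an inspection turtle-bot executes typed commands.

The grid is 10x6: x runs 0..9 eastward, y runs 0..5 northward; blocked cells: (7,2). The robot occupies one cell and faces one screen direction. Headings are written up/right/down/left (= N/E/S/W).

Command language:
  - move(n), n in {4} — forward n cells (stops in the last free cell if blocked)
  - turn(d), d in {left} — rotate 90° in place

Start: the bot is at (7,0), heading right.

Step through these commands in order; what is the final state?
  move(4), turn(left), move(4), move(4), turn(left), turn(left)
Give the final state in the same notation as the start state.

at (9,5), heading down

t0: at (7,0), heading right
step 1 (move(4)): at (9,0), heading right
step 2 (turn(left)): at (9,0), heading up
step 3 (move(4)): at (9,4), heading up
step 4 (move(4)): at (9,5), heading up
step 5 (turn(left)): at (9,5), heading left
step 6 (turn(left)): at (9,5), heading down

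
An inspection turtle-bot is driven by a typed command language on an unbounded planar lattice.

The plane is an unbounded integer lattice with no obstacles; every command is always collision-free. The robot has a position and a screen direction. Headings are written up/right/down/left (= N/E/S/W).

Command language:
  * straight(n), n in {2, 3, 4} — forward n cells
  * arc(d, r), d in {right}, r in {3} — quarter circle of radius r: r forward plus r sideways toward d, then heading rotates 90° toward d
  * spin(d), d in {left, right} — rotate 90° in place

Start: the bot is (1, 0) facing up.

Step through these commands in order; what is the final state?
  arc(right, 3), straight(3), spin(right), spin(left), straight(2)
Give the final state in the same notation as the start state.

(9, 3) facing right

start: (1, 0) facing up
step 1 (arc(right, 3)): (4, 3) facing right
step 2 (straight(3)): (7, 3) facing right
step 3 (spin(right)): (7, 3) facing down
step 4 (spin(left)): (7, 3) facing right
step 5 (straight(2)): (9, 3) facing right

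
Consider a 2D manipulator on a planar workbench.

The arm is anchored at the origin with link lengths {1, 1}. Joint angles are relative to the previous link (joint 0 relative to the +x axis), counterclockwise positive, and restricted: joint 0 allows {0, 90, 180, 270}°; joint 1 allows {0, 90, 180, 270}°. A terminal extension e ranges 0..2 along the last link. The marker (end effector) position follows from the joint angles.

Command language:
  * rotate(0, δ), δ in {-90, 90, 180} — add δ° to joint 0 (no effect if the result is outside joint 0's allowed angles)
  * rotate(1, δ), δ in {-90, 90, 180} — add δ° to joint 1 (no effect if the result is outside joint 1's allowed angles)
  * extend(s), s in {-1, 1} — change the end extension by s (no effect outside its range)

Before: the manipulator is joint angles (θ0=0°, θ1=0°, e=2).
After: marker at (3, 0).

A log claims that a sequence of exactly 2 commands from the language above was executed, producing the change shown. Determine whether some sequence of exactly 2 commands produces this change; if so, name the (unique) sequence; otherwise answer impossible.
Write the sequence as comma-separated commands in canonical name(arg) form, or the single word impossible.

extend(1), extend(-1)

key: running extend(-1) before extend(1) would end elsewhere — order is forced
from: joint angles (θ0=0°, θ1=0°, e=2)
step 1 (extend(1)): joint angles (θ0=0°, θ1=0°, e=2)
step 2 (extend(-1)): joint angles (θ0=0°, θ1=0°, e=1)
no other 2-command option fits: unique.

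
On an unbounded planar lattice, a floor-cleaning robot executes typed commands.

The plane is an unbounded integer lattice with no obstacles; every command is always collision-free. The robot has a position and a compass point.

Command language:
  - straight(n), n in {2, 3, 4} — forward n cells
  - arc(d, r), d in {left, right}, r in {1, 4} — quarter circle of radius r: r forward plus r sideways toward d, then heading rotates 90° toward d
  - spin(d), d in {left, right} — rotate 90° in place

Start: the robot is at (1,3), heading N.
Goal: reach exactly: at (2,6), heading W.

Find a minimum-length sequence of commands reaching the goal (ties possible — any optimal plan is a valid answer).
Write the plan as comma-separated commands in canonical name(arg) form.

from: at (1,3), heading N
t=1 arc(right, 1) ⇒ at (2,4), heading E
t=2 arc(left, 1) ⇒ at (3,5), heading N
t=3 arc(left, 1) ⇒ at (2,6), heading W
shorter routes all fall short; 3 is best.

arc(right, 1), arc(left, 1), arc(left, 1)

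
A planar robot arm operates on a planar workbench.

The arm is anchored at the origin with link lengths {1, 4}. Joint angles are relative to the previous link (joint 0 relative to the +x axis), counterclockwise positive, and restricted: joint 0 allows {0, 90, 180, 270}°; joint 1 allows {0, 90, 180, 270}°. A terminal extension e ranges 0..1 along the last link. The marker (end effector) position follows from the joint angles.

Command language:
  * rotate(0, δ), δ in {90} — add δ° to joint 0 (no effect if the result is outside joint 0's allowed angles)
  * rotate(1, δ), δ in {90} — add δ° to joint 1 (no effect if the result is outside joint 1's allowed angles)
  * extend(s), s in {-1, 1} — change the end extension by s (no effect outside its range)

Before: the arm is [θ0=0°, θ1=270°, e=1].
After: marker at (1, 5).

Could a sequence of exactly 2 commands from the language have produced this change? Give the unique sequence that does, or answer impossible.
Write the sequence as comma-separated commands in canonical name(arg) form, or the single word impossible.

begin: [θ0=0°, θ1=270°, e=1]
1. rotate(1, 90) → [θ0=0°, θ1=0°, e=1]
2. rotate(1, 90) → [θ0=0°, θ1=90°, e=1]
no other 2-command option fits: unique.

rotate(1, 90), rotate(1, 90)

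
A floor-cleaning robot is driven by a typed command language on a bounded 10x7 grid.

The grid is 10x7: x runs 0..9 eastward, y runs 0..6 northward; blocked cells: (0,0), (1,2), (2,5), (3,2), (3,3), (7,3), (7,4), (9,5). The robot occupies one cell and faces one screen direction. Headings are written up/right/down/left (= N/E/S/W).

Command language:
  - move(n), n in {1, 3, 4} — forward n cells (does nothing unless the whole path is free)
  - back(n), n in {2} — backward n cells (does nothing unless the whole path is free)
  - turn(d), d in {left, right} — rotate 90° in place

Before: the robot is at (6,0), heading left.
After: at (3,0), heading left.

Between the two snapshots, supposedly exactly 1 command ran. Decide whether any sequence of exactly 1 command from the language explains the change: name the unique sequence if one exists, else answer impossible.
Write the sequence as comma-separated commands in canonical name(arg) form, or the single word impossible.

key: heading stays W — the single command does not turn
initial: at (6,0), heading left
[1] after move(3): at (3,0), heading left
all 6 alternatives checked — unique.

move(3)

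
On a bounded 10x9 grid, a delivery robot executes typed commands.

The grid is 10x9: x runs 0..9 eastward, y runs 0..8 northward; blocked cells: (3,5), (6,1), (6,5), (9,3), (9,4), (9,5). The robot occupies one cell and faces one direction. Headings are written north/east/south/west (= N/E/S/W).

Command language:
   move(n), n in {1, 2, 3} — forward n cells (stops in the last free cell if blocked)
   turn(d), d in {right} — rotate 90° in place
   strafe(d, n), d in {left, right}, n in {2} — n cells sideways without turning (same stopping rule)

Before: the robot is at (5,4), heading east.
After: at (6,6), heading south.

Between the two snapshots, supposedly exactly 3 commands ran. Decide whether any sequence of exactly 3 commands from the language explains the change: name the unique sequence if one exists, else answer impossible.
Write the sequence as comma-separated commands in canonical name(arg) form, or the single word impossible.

key: cell and facing (now S) both changed — the 3 commands mix motion and turning
begin: at (5,4), heading east
[1] after strafe(left, 2): at (5,6), heading east
[2] after move(1): at (6,6), heading east
[3] after turn(right): at (6,6), heading south
uniquely the one of 216 3-step routes that fits.

strafe(left, 2), move(1), turn(right)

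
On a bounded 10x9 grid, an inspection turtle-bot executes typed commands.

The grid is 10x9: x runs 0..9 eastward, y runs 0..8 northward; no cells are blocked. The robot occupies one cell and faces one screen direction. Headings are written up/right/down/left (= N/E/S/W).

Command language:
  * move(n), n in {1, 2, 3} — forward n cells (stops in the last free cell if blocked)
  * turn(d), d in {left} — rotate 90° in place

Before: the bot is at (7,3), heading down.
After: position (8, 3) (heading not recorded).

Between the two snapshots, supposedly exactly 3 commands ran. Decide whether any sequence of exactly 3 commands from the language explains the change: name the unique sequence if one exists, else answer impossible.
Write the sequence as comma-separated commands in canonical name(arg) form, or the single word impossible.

turn(left), move(1), turn(left)

from: at (7,3), heading down
step 1 (turn(left)): at (7,3), heading right
step 2 (move(1)): at (8,3), heading right
step 3 (turn(left)): at (8,3), heading up
no other 3-command option fits: unique.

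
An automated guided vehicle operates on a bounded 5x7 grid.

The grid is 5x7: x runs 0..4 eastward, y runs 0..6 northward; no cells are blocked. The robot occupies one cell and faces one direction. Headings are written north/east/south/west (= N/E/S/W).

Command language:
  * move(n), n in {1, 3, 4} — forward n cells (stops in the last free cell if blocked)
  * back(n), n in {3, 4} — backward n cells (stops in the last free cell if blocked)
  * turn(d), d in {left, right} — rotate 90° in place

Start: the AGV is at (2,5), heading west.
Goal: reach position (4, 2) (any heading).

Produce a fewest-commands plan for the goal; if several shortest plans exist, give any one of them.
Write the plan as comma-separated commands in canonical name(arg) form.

begin: at (2,5), heading west
t=1 back(3) ⇒ at (4,5), heading west
t=2 turn(right) ⇒ at (4,5), heading north
t=3 back(3) ⇒ at (4,2), heading north
minimal: 3 command(s), checked below 3.

back(3), turn(right), back(3)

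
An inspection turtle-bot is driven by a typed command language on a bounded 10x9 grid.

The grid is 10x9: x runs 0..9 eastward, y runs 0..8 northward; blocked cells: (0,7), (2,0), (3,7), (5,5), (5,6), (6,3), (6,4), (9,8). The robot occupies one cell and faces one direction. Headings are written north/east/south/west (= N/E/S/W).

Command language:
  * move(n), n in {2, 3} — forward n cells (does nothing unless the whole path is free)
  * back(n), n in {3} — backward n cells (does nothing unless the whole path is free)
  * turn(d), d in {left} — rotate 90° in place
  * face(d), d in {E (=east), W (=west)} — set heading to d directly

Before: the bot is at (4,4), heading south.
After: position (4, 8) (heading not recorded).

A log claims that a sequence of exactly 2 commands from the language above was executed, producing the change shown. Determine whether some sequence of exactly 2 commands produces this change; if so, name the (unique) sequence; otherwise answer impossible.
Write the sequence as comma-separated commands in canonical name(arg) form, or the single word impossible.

all 36 sequences checked — none match.

impossible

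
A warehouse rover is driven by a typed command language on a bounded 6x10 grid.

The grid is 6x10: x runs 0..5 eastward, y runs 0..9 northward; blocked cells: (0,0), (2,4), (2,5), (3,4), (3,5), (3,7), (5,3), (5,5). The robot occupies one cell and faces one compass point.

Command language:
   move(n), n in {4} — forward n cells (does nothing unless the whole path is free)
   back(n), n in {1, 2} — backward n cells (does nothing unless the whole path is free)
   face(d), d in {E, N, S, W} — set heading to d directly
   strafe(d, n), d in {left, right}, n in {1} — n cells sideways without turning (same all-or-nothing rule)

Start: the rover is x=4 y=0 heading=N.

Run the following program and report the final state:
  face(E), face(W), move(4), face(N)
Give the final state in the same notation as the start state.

x=4 y=0 heading=N

initial: x=4 y=0 heading=N
1. face(E) → x=4 y=0 heading=E
2. face(W) → x=4 y=0 heading=W
3. move(4) → x=4 y=0 heading=W
4. face(N) → x=4 y=0 heading=N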